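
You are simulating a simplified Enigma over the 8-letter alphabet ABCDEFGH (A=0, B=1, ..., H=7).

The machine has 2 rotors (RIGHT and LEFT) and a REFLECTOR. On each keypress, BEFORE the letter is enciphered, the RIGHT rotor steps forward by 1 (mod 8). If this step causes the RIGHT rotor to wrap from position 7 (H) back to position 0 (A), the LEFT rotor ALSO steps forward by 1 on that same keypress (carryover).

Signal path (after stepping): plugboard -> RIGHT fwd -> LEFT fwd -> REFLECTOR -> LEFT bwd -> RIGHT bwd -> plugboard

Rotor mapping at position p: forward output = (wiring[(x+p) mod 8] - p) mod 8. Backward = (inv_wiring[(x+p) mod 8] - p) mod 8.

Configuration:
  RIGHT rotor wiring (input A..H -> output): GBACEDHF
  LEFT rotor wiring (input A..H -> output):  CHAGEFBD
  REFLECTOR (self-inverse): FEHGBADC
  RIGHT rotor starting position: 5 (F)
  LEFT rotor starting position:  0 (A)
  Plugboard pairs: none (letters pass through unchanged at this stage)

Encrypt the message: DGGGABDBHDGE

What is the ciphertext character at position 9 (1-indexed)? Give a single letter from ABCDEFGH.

Char 1 ('D'): step: R->6, L=0; D->plug->D->R->D->L->G->refl->D->L'->H->R'->B->plug->B
Char 2 ('G'): step: R->7, L=0; G->plug->G->R->E->L->E->refl->B->L'->G->R'->A->plug->A
Char 3 ('G'): step: R->0, L->1 (L advanced); G->plug->G->R->H->L->B->refl->E->L'->E->R'->E->plug->E
Char 4 ('G'): step: R->1, L=1; G->plug->G->R->E->L->E->refl->B->L'->H->R'->B->plug->B
Char 5 ('A'): step: R->2, L=1; A->plug->A->R->G->L->C->refl->H->L'->B->R'->D->plug->D
Char 6 ('B'): step: R->3, L=1; B->plug->B->R->B->L->H->refl->C->L'->G->R'->G->plug->G
Char 7 ('D'): step: R->4, L=1; D->plug->D->R->B->L->H->refl->C->L'->G->R'->H->plug->H
Char 8 ('B'): step: R->5, L=1; B->plug->B->R->C->L->F->refl->A->L'->F->R'->G->plug->G
Char 9 ('H'): step: R->6, L=1; H->plug->H->R->F->L->A->refl->F->L'->C->R'->E->plug->E

E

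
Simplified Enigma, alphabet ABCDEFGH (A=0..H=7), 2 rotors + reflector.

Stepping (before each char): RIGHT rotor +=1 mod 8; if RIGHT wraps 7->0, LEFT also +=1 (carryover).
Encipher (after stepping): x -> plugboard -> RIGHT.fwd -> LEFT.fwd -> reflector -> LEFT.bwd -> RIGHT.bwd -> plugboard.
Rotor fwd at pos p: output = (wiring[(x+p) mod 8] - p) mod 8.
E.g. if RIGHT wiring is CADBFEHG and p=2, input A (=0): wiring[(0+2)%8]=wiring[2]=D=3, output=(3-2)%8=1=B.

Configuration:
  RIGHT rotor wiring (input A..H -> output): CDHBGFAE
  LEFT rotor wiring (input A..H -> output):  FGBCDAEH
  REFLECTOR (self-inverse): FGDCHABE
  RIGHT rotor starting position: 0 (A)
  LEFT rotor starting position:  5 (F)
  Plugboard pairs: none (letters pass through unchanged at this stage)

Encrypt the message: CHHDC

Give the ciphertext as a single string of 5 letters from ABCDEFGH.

Char 1 ('C'): step: R->1, L=5; C->plug->C->R->A->L->D->refl->C->L'->C->R'->A->plug->A
Char 2 ('H'): step: R->2, L=5; H->plug->H->R->B->L->H->refl->E->L'->F->R'->A->plug->A
Char 3 ('H'): step: R->3, L=5; H->plug->H->R->E->L->B->refl->G->L'->H->R'->F->plug->F
Char 4 ('D'): step: R->4, L=5; D->plug->D->R->A->L->D->refl->C->L'->C->R'->A->plug->A
Char 5 ('C'): step: R->5, L=5; C->plug->C->R->H->L->G->refl->B->L'->E->R'->G->plug->G

Answer: AAFAG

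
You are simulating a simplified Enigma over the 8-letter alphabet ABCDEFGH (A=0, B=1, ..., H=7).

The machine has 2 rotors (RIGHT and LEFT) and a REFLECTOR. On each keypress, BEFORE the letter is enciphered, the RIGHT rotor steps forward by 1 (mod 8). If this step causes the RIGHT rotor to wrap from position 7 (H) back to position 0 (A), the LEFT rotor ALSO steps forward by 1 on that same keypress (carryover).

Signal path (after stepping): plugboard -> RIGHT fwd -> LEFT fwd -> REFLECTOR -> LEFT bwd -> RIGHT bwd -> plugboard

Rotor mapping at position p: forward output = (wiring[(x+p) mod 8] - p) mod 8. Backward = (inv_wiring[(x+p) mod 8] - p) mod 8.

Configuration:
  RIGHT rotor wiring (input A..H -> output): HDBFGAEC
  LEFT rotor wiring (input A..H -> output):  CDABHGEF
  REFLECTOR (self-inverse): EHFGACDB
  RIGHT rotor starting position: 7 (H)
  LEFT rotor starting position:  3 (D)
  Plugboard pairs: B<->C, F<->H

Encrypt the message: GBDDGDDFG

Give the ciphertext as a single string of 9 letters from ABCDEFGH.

Answer: HCEEEEEAD

Derivation:
Char 1 ('G'): step: R->0, L->4 (L advanced); G->plug->G->R->E->L->G->refl->D->L'->A->R'->F->plug->H
Char 2 ('B'): step: R->1, L=4; B->plug->C->R->E->L->G->refl->D->L'->A->R'->B->plug->C
Char 3 ('D'): step: R->2, L=4; D->plug->D->R->G->L->E->refl->A->L'->C->R'->E->plug->E
Char 4 ('D'): step: R->3, L=4; D->plug->D->R->B->L->C->refl->F->L'->H->R'->E->plug->E
Char 5 ('G'): step: R->4, L=4; G->plug->G->R->F->L->H->refl->B->L'->D->R'->E->plug->E
Char 6 ('D'): step: R->5, L=4; D->plug->D->R->C->L->A->refl->E->L'->G->R'->E->plug->E
Char 7 ('D'): step: R->6, L=4; D->plug->D->R->F->L->H->refl->B->L'->D->R'->E->plug->E
Char 8 ('F'): step: R->7, L=4; F->plug->H->R->F->L->H->refl->B->L'->D->R'->A->plug->A
Char 9 ('G'): step: R->0, L->5 (L advanced); G->plug->G->R->E->L->G->refl->D->L'->F->R'->D->plug->D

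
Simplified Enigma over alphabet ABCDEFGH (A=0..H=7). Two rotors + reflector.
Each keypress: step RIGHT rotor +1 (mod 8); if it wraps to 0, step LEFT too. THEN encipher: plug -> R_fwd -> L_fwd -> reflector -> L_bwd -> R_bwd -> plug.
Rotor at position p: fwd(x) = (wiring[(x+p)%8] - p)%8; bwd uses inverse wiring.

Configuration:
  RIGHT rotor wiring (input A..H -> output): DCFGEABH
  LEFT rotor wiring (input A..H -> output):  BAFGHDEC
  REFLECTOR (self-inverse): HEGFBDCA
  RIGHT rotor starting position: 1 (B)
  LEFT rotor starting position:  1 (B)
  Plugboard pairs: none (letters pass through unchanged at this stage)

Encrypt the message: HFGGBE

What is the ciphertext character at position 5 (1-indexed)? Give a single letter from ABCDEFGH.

Char 1 ('H'): step: R->2, L=1; H->plug->H->R->A->L->H->refl->A->L'->H->R'->E->plug->E
Char 2 ('F'): step: R->3, L=1; F->plug->F->R->A->L->H->refl->A->L'->H->R'->G->plug->G
Char 3 ('G'): step: R->4, L=1; G->plug->G->R->B->L->E->refl->B->L'->G->R'->F->plug->F
Char 4 ('G'): step: R->5, L=1; G->plug->G->R->B->L->E->refl->B->L'->G->R'->D->plug->D
Char 5 ('B'): step: R->6, L=1; B->plug->B->R->B->L->E->refl->B->L'->G->R'->G->plug->G

G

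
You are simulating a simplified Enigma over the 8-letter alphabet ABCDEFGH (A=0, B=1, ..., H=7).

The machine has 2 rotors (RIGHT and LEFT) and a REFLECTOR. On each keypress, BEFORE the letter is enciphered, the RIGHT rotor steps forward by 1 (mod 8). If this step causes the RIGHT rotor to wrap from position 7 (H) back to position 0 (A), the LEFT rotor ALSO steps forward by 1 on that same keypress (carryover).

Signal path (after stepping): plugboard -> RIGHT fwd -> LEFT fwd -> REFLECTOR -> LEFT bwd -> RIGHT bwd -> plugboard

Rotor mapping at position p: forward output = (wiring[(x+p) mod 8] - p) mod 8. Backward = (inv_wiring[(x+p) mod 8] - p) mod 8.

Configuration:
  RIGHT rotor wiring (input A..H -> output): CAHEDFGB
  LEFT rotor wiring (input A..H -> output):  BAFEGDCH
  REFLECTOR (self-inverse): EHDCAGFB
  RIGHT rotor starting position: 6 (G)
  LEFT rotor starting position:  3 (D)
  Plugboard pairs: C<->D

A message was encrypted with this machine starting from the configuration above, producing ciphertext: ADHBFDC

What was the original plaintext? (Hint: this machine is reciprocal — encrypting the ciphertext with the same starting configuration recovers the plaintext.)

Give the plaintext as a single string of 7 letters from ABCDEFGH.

Char 1 ('A'): step: R->7, L=3; A->plug->A->R->C->L->A->refl->E->L'->E->R'->F->plug->F
Char 2 ('D'): step: R->0, L->4 (L advanced); D->plug->C->R->H->L->A->refl->E->L'->F->R'->F->plug->F
Char 3 ('H'): step: R->1, L=4; H->plug->H->R->B->L->H->refl->B->L'->G->R'->B->plug->B
Char 4 ('B'): step: R->2, L=4; B->plug->B->R->C->L->G->refl->F->L'->E->R'->E->plug->E
Char 5 ('F'): step: R->3, L=4; F->plug->F->R->H->L->A->refl->E->L'->F->R'->G->plug->G
Char 6 ('D'): step: R->4, L=4; D->plug->C->R->C->L->G->refl->F->L'->E->R'->F->plug->F
Char 7 ('C'): step: R->5, L=4; C->plug->D->R->F->L->E->refl->A->L'->H->R'->G->plug->G

Answer: FFBEGFG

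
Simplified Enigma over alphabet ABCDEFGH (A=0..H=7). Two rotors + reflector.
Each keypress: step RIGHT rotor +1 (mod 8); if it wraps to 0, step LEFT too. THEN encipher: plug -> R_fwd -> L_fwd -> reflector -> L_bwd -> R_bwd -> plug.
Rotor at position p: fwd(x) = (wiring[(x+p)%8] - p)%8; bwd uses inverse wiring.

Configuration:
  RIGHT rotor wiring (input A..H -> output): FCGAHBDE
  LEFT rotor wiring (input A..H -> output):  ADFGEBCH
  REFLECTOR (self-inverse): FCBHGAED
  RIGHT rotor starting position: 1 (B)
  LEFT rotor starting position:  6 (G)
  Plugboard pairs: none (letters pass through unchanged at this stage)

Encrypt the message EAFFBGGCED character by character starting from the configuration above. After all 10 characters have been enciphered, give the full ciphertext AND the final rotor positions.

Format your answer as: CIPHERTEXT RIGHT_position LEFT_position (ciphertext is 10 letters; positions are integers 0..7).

Answer: FHDHEEBHBA 3 7

Derivation:
Char 1 ('E'): step: R->2, L=6; E->plug->E->R->B->L->B->refl->C->L'->C->R'->F->plug->F
Char 2 ('A'): step: R->3, L=6; A->plug->A->R->F->L->A->refl->F->L'->D->R'->H->plug->H
Char 3 ('F'): step: R->4, L=6; F->plug->F->R->G->L->G->refl->E->L'->A->R'->D->plug->D
Char 4 ('F'): step: R->5, L=6; F->plug->F->R->B->L->B->refl->C->L'->C->R'->H->plug->H
Char 5 ('B'): step: R->6, L=6; B->plug->B->R->G->L->G->refl->E->L'->A->R'->E->plug->E
Char 6 ('G'): step: R->7, L=6; G->plug->G->R->C->L->C->refl->B->L'->B->R'->E->plug->E
Char 7 ('G'): step: R->0, L->7 (L advanced); G->plug->G->R->D->L->G->refl->E->L'->C->R'->B->plug->B
Char 8 ('C'): step: R->1, L=7; C->plug->C->R->H->L->D->refl->H->L'->E->R'->H->plug->H
Char 9 ('E'): step: R->2, L=7; E->plug->E->R->B->L->B->refl->C->L'->G->R'->B->plug->B
Char 10 ('D'): step: R->3, L=7; D->plug->D->R->A->L->A->refl->F->L'->F->R'->A->plug->A
Final: ciphertext=FHDHEEBHBA, RIGHT=3, LEFT=7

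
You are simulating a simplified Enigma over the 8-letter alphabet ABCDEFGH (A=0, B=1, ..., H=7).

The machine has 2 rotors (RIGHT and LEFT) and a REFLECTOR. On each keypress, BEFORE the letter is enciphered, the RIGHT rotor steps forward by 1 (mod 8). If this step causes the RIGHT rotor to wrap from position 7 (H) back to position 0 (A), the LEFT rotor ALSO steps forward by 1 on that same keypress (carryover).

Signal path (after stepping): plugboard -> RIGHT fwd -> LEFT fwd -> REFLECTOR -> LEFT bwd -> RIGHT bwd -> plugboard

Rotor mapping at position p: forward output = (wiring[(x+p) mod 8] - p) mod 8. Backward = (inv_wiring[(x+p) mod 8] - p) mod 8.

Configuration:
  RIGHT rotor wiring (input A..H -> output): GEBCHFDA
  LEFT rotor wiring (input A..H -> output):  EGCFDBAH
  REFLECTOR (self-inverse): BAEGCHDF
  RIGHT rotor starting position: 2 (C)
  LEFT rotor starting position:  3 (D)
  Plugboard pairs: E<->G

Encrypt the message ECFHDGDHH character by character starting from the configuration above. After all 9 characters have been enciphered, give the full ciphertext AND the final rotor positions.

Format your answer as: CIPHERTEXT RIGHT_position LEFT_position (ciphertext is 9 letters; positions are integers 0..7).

Char 1 ('E'): step: R->3, L=3; E->plug->G->R->B->L->A->refl->B->L'->F->R'->E->plug->G
Char 2 ('C'): step: R->4, L=3; C->plug->C->R->H->L->H->refl->F->L'->D->R'->A->plug->A
Char 3 ('F'): step: R->5, L=3; F->plug->F->R->E->L->E->refl->C->L'->A->R'->A->plug->A
Char 4 ('H'): step: R->6, L=3; H->plug->H->R->H->L->H->refl->F->L'->D->R'->E->plug->G
Char 5 ('D'): step: R->7, L=3; D->plug->D->R->C->L->G->refl->D->L'->G->R'->G->plug->E
Char 6 ('G'): step: R->0, L->4 (L advanced); G->plug->E->R->H->L->B->refl->A->L'->E->R'->B->plug->B
Char 7 ('D'): step: R->1, L=4; D->plug->D->R->G->L->G->refl->D->L'->D->R'->A->plug->A
Char 8 ('H'): step: R->2, L=4; H->plug->H->R->C->L->E->refl->C->L'->F->R'->C->plug->C
Char 9 ('H'): step: R->3, L=4; H->plug->H->R->G->L->G->refl->D->L'->D->R'->F->plug->F
Final: ciphertext=GAAGEBACF, RIGHT=3, LEFT=4

Answer: GAAGEBACF 3 4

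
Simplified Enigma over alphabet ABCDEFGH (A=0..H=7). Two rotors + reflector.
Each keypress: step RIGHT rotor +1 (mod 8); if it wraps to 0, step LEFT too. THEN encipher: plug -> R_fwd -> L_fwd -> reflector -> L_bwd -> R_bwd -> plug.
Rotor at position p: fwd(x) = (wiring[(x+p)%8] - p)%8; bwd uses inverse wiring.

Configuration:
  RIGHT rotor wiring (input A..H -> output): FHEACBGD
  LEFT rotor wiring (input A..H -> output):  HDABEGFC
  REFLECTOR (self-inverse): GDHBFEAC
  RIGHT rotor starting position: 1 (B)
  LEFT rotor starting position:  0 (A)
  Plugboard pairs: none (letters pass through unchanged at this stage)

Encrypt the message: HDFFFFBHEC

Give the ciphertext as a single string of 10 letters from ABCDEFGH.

Char 1 ('H'): step: R->2, L=0; H->plug->H->R->F->L->G->refl->A->L'->C->R'->A->plug->A
Char 2 ('D'): step: R->3, L=0; D->plug->D->R->D->L->B->refl->D->L'->B->R'->H->plug->H
Char 3 ('F'): step: R->4, L=0; F->plug->F->R->D->L->B->refl->D->L'->B->R'->E->plug->E
Char 4 ('F'): step: R->5, L=0; F->plug->F->R->H->L->C->refl->H->L'->A->R'->D->plug->D
Char 5 ('F'): step: R->6, L=0; F->plug->F->R->C->L->A->refl->G->L'->F->R'->B->plug->B
Char 6 ('F'): step: R->7, L=0; F->plug->F->R->D->L->B->refl->D->L'->B->R'->E->plug->E
Char 7 ('B'): step: R->0, L->1 (L advanced); B->plug->B->R->H->L->G->refl->A->L'->C->R'->E->plug->E
Char 8 ('H'): step: R->1, L=1; H->plug->H->R->E->L->F->refl->E->L'->F->R'->F->plug->F
Char 9 ('E'): step: R->2, L=1; E->plug->E->R->E->L->F->refl->E->L'->F->R'->H->plug->H
Char 10 ('C'): step: R->3, L=1; C->plug->C->R->G->L->B->refl->D->L'->D->R'->D->plug->D

Answer: AHEDBEEFHD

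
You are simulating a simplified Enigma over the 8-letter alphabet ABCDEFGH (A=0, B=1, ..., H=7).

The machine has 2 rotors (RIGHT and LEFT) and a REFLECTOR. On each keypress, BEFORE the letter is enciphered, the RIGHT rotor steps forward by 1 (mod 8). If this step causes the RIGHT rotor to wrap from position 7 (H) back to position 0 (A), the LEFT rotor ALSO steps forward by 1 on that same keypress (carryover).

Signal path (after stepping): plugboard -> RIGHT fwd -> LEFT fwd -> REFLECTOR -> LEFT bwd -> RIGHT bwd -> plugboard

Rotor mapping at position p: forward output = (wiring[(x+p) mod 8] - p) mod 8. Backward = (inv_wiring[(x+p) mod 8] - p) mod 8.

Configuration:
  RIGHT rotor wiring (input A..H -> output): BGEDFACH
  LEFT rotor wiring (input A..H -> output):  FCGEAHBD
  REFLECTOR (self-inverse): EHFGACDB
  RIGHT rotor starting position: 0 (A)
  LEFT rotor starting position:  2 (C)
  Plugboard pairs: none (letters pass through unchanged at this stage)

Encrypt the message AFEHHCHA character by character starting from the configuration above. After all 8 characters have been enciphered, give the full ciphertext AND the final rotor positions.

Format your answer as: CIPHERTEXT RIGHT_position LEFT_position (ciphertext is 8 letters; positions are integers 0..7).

Char 1 ('A'): step: R->1, L=2; A->plug->A->R->F->L->B->refl->H->L'->E->R'->D->plug->D
Char 2 ('F'): step: R->2, L=2; F->plug->F->R->F->L->B->refl->H->L'->E->R'->H->plug->H
Char 3 ('E'): step: R->3, L=2; E->plug->E->R->E->L->H->refl->B->L'->F->R'->C->plug->C
Char 4 ('H'): step: R->4, L=2; H->plug->H->R->H->L->A->refl->E->L'->A->R'->G->plug->G
Char 5 ('H'): step: R->5, L=2; H->plug->H->R->A->L->E->refl->A->L'->H->R'->F->plug->F
Char 6 ('C'): step: R->6, L=2; C->plug->C->R->D->L->F->refl->C->L'->B->R'->B->plug->B
Char 7 ('H'): step: R->7, L=2; H->plug->H->R->D->L->F->refl->C->L'->B->R'->G->plug->G
Char 8 ('A'): step: R->0, L->3 (L advanced); A->plug->A->R->B->L->F->refl->C->L'->F->R'->E->plug->E
Final: ciphertext=DHCGFBGE, RIGHT=0, LEFT=3

Answer: DHCGFBGE 0 3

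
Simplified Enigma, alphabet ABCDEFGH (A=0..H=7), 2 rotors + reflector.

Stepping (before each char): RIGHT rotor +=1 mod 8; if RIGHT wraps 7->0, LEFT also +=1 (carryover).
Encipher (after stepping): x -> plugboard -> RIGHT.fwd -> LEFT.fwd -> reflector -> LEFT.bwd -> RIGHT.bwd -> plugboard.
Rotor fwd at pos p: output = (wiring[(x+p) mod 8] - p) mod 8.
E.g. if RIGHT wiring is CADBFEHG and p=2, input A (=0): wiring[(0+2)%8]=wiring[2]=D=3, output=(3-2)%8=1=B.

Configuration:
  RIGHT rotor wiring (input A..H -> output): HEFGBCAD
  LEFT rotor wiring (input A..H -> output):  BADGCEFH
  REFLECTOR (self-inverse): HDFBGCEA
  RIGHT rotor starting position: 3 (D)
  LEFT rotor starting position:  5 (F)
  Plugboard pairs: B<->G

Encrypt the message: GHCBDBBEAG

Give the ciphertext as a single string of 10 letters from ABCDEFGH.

Char 1 ('G'): step: R->4, L=5; G->plug->B->R->G->L->B->refl->D->L'->E->R'->C->plug->C
Char 2 ('H'): step: R->5, L=5; H->plug->H->R->E->L->D->refl->B->L'->G->R'->C->plug->C
Char 3 ('C'): step: R->6, L=5; C->plug->C->R->B->L->A->refl->H->L'->A->R'->F->plug->F
Char 4 ('B'): step: R->7, L=5; B->plug->G->R->D->L->E->refl->G->L'->F->R'->C->plug->C
Char 5 ('D'): step: R->0, L->6 (L advanced); D->plug->D->R->G->L->E->refl->G->L'->H->R'->A->plug->A
Char 6 ('B'): step: R->1, L=6; B->plug->G->R->C->L->D->refl->B->L'->B->R'->E->plug->E
Char 7 ('B'): step: R->2, L=6; B->plug->G->R->F->L->A->refl->H->L'->A->R'->D->plug->D
Char 8 ('E'): step: R->3, L=6; E->plug->E->R->A->L->H->refl->A->L'->F->R'->D->plug->D
Char 9 ('A'): step: R->4, L=6; A->plug->A->R->F->L->A->refl->H->L'->A->R'->F->plug->F
Char 10 ('G'): step: R->5, L=6; G->plug->B->R->D->L->C->refl->F->L'->E->R'->H->plug->H

Answer: CCFCAEDDFH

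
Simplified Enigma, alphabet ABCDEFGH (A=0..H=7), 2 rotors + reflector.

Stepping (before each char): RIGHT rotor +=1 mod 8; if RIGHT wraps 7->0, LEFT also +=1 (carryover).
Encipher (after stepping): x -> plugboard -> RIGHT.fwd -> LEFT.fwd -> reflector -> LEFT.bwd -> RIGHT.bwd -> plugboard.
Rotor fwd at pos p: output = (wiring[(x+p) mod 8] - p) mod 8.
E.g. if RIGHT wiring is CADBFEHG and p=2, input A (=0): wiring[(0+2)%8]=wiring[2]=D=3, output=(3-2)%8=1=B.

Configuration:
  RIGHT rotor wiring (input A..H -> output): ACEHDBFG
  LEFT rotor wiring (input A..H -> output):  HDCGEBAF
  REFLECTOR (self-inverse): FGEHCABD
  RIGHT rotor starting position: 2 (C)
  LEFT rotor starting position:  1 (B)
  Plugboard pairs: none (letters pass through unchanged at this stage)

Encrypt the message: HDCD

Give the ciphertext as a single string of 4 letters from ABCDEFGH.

Answer: GEFC

Derivation:
Char 1 ('H'): step: R->3, L=1; H->plug->H->R->B->L->B->refl->G->L'->H->R'->G->plug->G
Char 2 ('D'): step: R->4, L=1; D->plug->D->R->C->L->F->refl->A->L'->E->R'->E->plug->E
Char 3 ('C'): step: R->5, L=1; C->plug->C->R->B->L->B->refl->G->L'->H->R'->F->plug->F
Char 4 ('D'): step: R->6, L=1; D->plug->D->R->E->L->A->refl->F->L'->C->R'->C->plug->C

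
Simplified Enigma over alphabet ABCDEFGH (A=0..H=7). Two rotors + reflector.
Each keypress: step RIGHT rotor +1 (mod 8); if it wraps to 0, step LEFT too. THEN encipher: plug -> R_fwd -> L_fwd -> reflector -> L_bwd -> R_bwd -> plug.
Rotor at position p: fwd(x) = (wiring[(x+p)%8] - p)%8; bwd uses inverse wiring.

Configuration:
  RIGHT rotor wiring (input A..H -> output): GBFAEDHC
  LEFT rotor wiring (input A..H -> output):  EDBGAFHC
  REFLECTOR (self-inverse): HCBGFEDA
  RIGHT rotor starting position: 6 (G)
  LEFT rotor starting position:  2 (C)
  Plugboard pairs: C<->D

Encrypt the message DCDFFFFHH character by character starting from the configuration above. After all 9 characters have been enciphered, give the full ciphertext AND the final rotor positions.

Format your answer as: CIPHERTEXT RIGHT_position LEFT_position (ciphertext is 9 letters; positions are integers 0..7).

Answer: AGAHBEHFB 7 3

Derivation:
Char 1 ('D'): step: R->7, L=2; D->plug->C->R->C->L->G->refl->D->L'->D->R'->A->plug->A
Char 2 ('C'): step: R->0, L->3 (L advanced); C->plug->D->R->A->L->D->refl->G->L'->H->R'->G->plug->G
Char 3 ('D'): step: R->1, L=3; D->plug->C->R->H->L->G->refl->D->L'->A->R'->A->plug->A
Char 4 ('F'): step: R->2, L=3; F->plug->F->R->A->L->D->refl->G->L'->H->R'->H->plug->H
Char 5 ('F'): step: R->3, L=3; F->plug->F->R->D->L->E->refl->F->L'->B->R'->B->plug->B
Char 6 ('F'): step: R->4, L=3; F->plug->F->R->F->L->B->refl->C->L'->C->R'->E->plug->E
Char 7 ('F'): step: R->5, L=3; F->plug->F->R->A->L->D->refl->G->L'->H->R'->H->plug->H
Char 8 ('H'): step: R->6, L=3; H->plug->H->R->F->L->B->refl->C->L'->C->R'->F->plug->F
Char 9 ('H'): step: R->7, L=3; H->plug->H->R->A->L->D->refl->G->L'->H->R'->B->plug->B
Final: ciphertext=AGAHBEHFB, RIGHT=7, LEFT=3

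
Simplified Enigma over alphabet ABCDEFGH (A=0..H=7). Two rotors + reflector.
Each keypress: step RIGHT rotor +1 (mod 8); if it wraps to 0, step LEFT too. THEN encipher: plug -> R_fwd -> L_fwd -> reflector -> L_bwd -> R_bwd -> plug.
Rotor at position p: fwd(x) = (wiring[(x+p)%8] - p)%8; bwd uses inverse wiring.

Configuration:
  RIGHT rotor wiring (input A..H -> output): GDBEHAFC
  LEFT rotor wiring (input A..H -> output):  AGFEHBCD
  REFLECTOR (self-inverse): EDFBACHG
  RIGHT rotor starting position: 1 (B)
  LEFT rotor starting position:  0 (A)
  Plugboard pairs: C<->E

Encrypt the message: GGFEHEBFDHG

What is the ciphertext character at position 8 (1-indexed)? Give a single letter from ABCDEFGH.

Char 1 ('G'): step: R->2, L=0; G->plug->G->R->E->L->H->refl->G->L'->B->R'->H->plug->H
Char 2 ('G'): step: R->3, L=0; G->plug->G->R->A->L->A->refl->E->L'->D->R'->F->plug->F
Char 3 ('F'): step: R->4, L=0; F->plug->F->R->H->L->D->refl->B->L'->F->R'->G->plug->G
Char 4 ('E'): step: R->5, L=0; E->plug->C->R->F->L->B->refl->D->L'->H->R'->G->plug->G
Char 5 ('H'): step: R->6, L=0; H->plug->H->R->C->L->F->refl->C->L'->G->R'->F->plug->F
Char 6 ('E'): step: R->7, L=0; E->plug->C->R->E->L->H->refl->G->L'->B->R'->G->plug->G
Char 7 ('B'): step: R->0, L->1 (L advanced); B->plug->B->R->D->L->G->refl->H->L'->H->R'->E->plug->C
Char 8 ('F'): step: R->1, L=1; F->plug->F->R->E->L->A->refl->E->L'->B->R'->G->plug->G

G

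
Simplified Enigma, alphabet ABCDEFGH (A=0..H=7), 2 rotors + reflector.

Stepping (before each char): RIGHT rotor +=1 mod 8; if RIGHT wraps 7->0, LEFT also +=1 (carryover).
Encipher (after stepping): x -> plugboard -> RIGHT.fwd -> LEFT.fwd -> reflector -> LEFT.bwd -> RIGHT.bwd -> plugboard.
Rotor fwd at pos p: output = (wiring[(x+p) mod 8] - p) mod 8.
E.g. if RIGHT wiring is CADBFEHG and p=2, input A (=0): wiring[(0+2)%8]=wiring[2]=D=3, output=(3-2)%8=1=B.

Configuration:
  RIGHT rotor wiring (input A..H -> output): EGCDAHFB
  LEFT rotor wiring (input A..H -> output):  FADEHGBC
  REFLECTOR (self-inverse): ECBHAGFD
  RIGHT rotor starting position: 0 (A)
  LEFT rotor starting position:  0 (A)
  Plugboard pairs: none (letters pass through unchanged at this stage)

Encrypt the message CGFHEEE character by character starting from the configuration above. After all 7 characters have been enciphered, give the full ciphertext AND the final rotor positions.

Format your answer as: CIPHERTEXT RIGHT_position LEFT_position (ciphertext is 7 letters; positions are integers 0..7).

Answer: FHGGHGA 7 0

Derivation:
Char 1 ('C'): step: R->1, L=0; C->plug->C->R->C->L->D->refl->H->L'->E->R'->F->plug->F
Char 2 ('G'): step: R->2, L=0; G->plug->G->R->C->L->D->refl->H->L'->E->R'->H->plug->H
Char 3 ('F'): step: R->3, L=0; F->plug->F->R->B->L->A->refl->E->L'->D->R'->G->plug->G
Char 4 ('H'): step: R->4, L=0; H->plug->H->R->H->L->C->refl->B->L'->G->R'->G->plug->G
Char 5 ('E'): step: R->5, L=0; E->plug->E->R->B->L->A->refl->E->L'->D->R'->H->plug->H
Char 6 ('E'): step: R->6, L=0; E->plug->E->R->E->L->H->refl->D->L'->C->R'->G->plug->G
Char 7 ('E'): step: R->7, L=0; E->plug->E->R->E->L->H->refl->D->L'->C->R'->A->plug->A
Final: ciphertext=FHGGHGA, RIGHT=7, LEFT=0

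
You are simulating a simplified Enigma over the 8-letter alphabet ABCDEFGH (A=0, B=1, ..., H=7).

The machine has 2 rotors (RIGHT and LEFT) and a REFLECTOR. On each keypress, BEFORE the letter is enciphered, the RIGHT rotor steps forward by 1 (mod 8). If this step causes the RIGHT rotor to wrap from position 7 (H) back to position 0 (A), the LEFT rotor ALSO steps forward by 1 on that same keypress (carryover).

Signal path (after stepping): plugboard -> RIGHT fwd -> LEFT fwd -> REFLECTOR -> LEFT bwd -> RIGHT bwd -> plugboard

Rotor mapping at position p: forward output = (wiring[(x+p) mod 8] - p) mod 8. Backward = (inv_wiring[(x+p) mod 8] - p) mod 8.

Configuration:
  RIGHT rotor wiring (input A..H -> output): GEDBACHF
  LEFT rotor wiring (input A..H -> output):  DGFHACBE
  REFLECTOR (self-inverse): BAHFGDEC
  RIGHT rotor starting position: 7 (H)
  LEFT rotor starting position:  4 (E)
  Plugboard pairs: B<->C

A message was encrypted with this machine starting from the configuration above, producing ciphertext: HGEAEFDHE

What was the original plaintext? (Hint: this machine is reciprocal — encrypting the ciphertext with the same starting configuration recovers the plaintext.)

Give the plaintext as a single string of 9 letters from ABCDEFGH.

Answer: CHGECCGCF

Derivation:
Char 1 ('H'): step: R->0, L->5 (L advanced); H->plug->H->R->F->L->A->refl->B->L'->E->R'->B->plug->C
Char 2 ('G'): step: R->1, L=5; G->plug->G->R->E->L->B->refl->A->L'->F->R'->H->plug->H
Char 3 ('E'): step: R->2, L=5; E->plug->E->R->F->L->A->refl->B->L'->E->R'->G->plug->G
Char 4 ('A'): step: R->3, L=5; A->plug->A->R->G->L->C->refl->H->L'->C->R'->E->plug->E
Char 5 ('E'): step: R->4, L=5; E->plug->E->R->C->L->H->refl->C->L'->G->R'->B->plug->C
Char 6 ('F'): step: R->5, L=5; F->plug->F->R->G->L->C->refl->H->L'->C->R'->B->plug->C
Char 7 ('D'): step: R->6, L=5; D->plug->D->R->G->L->C->refl->H->L'->C->R'->G->plug->G
Char 8 ('H'): step: R->7, L=5; H->plug->H->R->A->L->F->refl->D->L'->H->R'->B->plug->C
Char 9 ('E'): step: R->0, L->6 (L advanced); E->plug->E->R->A->L->D->refl->F->L'->C->R'->F->plug->F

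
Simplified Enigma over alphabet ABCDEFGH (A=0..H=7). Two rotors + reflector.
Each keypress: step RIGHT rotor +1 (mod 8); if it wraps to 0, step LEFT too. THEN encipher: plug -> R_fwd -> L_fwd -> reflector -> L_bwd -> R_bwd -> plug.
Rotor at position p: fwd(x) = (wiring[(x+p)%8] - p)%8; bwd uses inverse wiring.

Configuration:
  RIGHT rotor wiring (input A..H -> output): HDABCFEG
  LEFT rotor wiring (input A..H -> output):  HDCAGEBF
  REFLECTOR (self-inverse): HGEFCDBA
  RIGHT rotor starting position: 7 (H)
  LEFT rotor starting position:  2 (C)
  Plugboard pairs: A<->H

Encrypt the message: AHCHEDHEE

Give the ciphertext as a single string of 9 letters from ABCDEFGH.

Char 1 ('A'): step: R->0, L->3 (L advanced); A->plug->H->R->G->L->A->refl->H->L'->H->R'->A->plug->H
Char 2 ('H'): step: R->1, L=3; H->plug->A->R->C->L->B->refl->G->L'->D->R'->F->plug->F
Char 3 ('C'): step: R->2, L=3; C->plug->C->R->A->L->F->refl->D->L'->B->R'->H->plug->A
Char 4 ('H'): step: R->3, L=3; H->plug->A->R->G->L->A->refl->H->L'->H->R'->B->plug->B
Char 5 ('E'): step: R->4, L=3; E->plug->E->R->D->L->G->refl->B->L'->C->R'->D->plug->D
Char 6 ('D'): step: R->5, L=3; D->plug->D->R->C->L->B->refl->G->L'->D->R'->F->plug->F
Char 7 ('H'): step: R->6, L=3; H->plug->A->R->G->L->A->refl->H->L'->H->R'->H->plug->A
Char 8 ('E'): step: R->7, L=3; E->plug->E->R->C->L->B->refl->G->L'->D->R'->F->plug->F
Char 9 ('E'): step: R->0, L->4 (L advanced); E->plug->E->R->C->L->F->refl->D->L'->E->R'->G->plug->G

Answer: HFABDFAFG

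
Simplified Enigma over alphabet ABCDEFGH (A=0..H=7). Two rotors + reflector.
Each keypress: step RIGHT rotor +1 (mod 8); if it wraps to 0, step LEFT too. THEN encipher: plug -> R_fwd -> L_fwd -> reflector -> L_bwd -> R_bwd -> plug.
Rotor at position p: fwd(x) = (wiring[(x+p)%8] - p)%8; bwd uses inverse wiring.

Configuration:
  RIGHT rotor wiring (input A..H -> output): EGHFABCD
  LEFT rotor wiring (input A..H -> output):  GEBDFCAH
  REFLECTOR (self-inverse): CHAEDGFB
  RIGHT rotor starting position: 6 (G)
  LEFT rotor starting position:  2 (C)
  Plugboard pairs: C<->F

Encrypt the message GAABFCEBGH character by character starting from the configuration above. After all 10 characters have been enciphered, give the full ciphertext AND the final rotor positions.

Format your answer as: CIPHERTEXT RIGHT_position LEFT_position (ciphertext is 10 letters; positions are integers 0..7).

Char 1 ('G'): step: R->7, L=2; G->plug->G->R->C->L->D->refl->E->L'->G->R'->E->plug->E
Char 2 ('A'): step: R->0, L->3 (L advanced); A->plug->A->R->E->L->E->refl->D->L'->F->R'->D->plug->D
Char 3 ('A'): step: R->1, L=3; A->plug->A->R->F->L->D->refl->E->L'->E->R'->C->plug->F
Char 4 ('B'): step: R->2, L=3; B->plug->B->R->D->L->F->refl->G->L'->H->R'->D->plug->D
Char 5 ('F'): step: R->3, L=3; F->plug->C->R->G->L->B->refl->H->L'->C->R'->A->plug->A
Char 6 ('C'): step: R->4, L=3; C->plug->F->R->C->L->H->refl->B->L'->G->R'->C->plug->F
Char 7 ('E'): step: R->5, L=3; E->plug->E->R->B->L->C->refl->A->L'->A->R'->G->plug->G
Char 8 ('B'): step: R->6, L=3; B->plug->B->R->F->L->D->refl->E->L'->E->R'->A->plug->A
Char 9 ('G'): step: R->7, L=3; G->plug->G->R->C->L->H->refl->B->L'->G->R'->E->plug->E
Char 10 ('H'): step: R->0, L->4 (L advanced); H->plug->H->R->D->L->D->refl->E->L'->C->R'->G->plug->G
Final: ciphertext=EDFDAFGAEG, RIGHT=0, LEFT=4

Answer: EDFDAFGAEG 0 4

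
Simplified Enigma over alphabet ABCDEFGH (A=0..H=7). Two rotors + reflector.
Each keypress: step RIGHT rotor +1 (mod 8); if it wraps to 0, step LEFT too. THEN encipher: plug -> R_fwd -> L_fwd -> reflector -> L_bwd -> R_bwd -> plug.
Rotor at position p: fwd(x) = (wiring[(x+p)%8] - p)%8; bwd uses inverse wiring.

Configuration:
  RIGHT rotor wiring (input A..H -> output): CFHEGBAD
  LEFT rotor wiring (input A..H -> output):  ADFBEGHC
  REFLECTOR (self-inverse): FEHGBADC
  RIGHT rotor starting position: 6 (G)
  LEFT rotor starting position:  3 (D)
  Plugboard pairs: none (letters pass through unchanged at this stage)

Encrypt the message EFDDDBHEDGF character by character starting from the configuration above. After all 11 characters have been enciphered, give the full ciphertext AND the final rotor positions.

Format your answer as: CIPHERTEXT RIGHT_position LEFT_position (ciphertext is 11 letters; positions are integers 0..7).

Char 1 ('E'): step: R->7, L=3; E->plug->E->R->F->L->F->refl->A->L'->G->R'->C->plug->C
Char 2 ('F'): step: R->0, L->4 (L advanced); F->plug->F->R->B->L->C->refl->H->L'->F->R'->B->plug->B
Char 3 ('D'): step: R->1, L=4; D->plug->D->R->F->L->H->refl->C->L'->B->R'->H->plug->H
Char 4 ('D'): step: R->2, L=4; D->plug->D->R->H->L->F->refl->A->L'->A->R'->G->plug->G
Char 5 ('D'): step: R->3, L=4; D->plug->D->R->F->L->H->refl->C->L'->B->R'->A->plug->A
Char 6 ('B'): step: R->4, L=4; B->plug->B->R->F->L->H->refl->C->L'->B->R'->F->plug->F
Char 7 ('H'): step: R->5, L=4; H->plug->H->R->B->L->C->refl->H->L'->F->R'->D->plug->D
Char 8 ('E'): step: R->6, L=4; E->plug->E->R->B->L->C->refl->H->L'->F->R'->B->plug->B
Char 9 ('D'): step: R->7, L=4; D->plug->D->R->A->L->A->refl->F->L'->H->R'->F->plug->F
Char 10 ('G'): step: R->0, L->5 (L advanced); G->plug->G->R->A->L->B->refl->E->L'->G->R'->E->plug->E
Char 11 ('F'): step: R->1, L=5; F->plug->F->R->H->L->H->refl->C->L'->B->R'->H->plug->H
Final: ciphertext=CBHGAFDBFEH, RIGHT=1, LEFT=5

Answer: CBHGAFDBFEH 1 5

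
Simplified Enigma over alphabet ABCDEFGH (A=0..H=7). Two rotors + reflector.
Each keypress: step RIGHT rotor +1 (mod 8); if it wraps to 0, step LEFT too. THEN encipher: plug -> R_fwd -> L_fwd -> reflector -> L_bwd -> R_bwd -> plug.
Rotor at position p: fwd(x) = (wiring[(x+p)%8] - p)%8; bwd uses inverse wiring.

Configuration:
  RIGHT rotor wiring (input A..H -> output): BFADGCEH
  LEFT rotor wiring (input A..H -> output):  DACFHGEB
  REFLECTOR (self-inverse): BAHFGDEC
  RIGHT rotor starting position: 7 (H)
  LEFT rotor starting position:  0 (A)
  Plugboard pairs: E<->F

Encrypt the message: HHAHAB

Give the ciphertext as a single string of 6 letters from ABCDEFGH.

Answer: CBBFDF

Derivation:
Char 1 ('H'): step: R->0, L->1 (L advanced); H->plug->H->R->H->L->C->refl->H->L'->A->R'->C->plug->C
Char 2 ('H'): step: R->1, L=1; H->plug->H->R->A->L->H->refl->C->L'->H->R'->B->plug->B
Char 3 ('A'): step: R->2, L=1; A->plug->A->R->G->L->A->refl->B->L'->B->R'->B->plug->B
Char 4 ('H'): step: R->3, L=1; H->plug->H->R->F->L->D->refl->F->L'->E->R'->E->plug->F
Char 5 ('A'): step: R->4, L=1; A->plug->A->R->C->L->E->refl->G->L'->D->R'->D->plug->D
Char 6 ('B'): step: R->5, L=1; B->plug->B->R->H->L->C->refl->H->L'->A->R'->E->plug->F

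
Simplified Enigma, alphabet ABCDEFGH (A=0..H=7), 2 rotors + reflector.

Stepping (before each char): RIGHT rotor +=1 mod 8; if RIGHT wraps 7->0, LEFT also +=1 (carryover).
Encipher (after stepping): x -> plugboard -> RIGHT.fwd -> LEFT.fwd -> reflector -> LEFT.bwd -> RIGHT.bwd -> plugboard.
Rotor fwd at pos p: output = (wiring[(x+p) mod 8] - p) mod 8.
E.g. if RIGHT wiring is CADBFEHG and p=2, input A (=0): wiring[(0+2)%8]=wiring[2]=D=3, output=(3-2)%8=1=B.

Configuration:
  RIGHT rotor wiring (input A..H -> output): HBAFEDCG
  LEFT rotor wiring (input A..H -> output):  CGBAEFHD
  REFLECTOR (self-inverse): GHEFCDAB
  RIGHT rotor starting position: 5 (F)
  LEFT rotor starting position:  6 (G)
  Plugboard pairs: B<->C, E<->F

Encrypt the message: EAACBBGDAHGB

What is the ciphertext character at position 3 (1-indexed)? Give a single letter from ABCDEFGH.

Char 1 ('E'): step: R->6, L=6; E->plug->F->R->H->L->H->refl->B->L'->A->R'->B->plug->C
Char 2 ('A'): step: R->7, L=6; A->plug->A->R->H->L->H->refl->B->L'->A->R'->B->plug->C
Char 3 ('A'): step: R->0, L->7 (L advanced); A->plug->A->R->H->L->A->refl->G->L'->G->R'->H->plug->H

H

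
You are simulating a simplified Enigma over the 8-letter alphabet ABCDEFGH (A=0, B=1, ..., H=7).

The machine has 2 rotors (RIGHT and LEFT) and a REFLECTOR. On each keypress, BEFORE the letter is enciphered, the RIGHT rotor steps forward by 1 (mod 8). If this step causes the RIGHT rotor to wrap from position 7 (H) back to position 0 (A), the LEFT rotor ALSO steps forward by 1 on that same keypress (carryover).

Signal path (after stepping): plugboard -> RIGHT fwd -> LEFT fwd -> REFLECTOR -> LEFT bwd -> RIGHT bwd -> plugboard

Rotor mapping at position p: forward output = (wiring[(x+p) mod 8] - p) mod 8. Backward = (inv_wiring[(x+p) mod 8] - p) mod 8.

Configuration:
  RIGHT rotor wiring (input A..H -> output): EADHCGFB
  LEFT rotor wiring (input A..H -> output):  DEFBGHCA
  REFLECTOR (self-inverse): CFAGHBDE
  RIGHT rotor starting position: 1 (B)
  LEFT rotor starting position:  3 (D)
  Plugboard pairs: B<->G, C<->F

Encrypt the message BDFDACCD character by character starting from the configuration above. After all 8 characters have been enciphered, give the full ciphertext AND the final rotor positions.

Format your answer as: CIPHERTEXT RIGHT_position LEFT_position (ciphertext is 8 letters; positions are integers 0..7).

Answer: EFEHEADG 1 4

Derivation:
Char 1 ('B'): step: R->2, L=3; B->plug->G->R->C->L->E->refl->H->L'->D->R'->E->plug->E
Char 2 ('D'): step: R->3, L=3; D->plug->D->R->C->L->E->refl->H->L'->D->R'->C->plug->F
Char 3 ('F'): step: R->4, L=3; F->plug->C->R->B->L->D->refl->G->L'->A->R'->E->plug->E
Char 4 ('D'): step: R->5, L=3; D->plug->D->R->H->L->C->refl->A->L'->F->R'->H->plug->H
Char 5 ('A'): step: R->6, L=3; A->plug->A->R->H->L->C->refl->A->L'->F->R'->E->plug->E
Char 6 ('C'): step: R->7, L=3; C->plug->F->R->D->L->H->refl->E->L'->C->R'->A->plug->A
Char 7 ('C'): step: R->0, L->4 (L advanced); C->plug->F->R->G->L->B->refl->F->L'->H->R'->D->plug->D
Char 8 ('D'): step: R->1, L=4; D->plug->D->R->B->L->D->refl->G->L'->C->R'->B->plug->G
Final: ciphertext=EFEHEADG, RIGHT=1, LEFT=4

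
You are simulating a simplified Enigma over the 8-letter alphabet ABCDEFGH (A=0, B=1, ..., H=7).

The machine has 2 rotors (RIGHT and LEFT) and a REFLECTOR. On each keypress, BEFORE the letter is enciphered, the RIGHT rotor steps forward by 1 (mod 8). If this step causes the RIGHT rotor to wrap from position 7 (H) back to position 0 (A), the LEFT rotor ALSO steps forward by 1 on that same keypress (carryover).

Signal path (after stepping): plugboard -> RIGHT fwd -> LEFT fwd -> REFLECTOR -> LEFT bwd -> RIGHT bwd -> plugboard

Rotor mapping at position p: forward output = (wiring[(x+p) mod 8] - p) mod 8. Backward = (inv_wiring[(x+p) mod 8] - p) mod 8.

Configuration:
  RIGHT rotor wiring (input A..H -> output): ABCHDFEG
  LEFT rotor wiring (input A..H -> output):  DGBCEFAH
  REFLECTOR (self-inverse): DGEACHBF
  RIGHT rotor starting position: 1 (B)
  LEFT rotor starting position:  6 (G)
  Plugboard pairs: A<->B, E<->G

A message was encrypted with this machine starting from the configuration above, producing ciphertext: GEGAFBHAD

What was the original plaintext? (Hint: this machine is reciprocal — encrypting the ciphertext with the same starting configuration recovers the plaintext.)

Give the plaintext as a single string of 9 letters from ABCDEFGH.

Char 1 ('G'): step: R->2, L=6; G->plug->E->R->C->L->F->refl->H->L'->H->R'->H->plug->H
Char 2 ('E'): step: R->3, L=6; E->plug->G->R->G->L->G->refl->B->L'->B->R'->D->plug->D
Char 3 ('G'): step: R->4, L=6; G->plug->E->R->E->L->D->refl->A->L'->D->R'->H->plug->H
Char 4 ('A'): step: R->5, L=6; A->plug->B->R->H->L->H->refl->F->L'->C->R'->G->plug->E
Char 5 ('F'): step: R->6, L=6; F->plug->F->R->B->L->B->refl->G->L'->G->R'->A->plug->B
Char 6 ('B'): step: R->7, L=6; B->plug->A->R->H->L->H->refl->F->L'->C->R'->C->plug->C
Char 7 ('H'): step: R->0, L->7 (L advanced); H->plug->H->R->G->L->G->refl->B->L'->H->R'->D->plug->D
Char 8 ('A'): step: R->1, L=7; A->plug->B->R->B->L->E->refl->C->L'->D->R'->F->plug->F
Char 9 ('D'): step: R->2, L=7; D->plug->D->R->D->L->C->refl->E->L'->B->R'->C->plug->C

Answer: HDHEBCDFC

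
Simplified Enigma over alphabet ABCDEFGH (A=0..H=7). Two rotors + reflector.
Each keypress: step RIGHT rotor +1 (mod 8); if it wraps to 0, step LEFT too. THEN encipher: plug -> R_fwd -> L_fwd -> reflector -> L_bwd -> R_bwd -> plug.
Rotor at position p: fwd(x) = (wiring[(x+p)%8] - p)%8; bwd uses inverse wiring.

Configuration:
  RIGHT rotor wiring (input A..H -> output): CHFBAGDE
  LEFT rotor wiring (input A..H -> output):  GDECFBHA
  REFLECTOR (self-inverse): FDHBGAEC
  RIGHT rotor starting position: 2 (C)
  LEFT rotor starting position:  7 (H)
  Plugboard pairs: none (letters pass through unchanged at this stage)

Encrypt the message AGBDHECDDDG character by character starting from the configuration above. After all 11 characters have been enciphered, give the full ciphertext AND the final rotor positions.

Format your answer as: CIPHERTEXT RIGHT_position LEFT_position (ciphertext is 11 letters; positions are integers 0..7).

Answer: EEABCAFBHBC 5 0

Derivation:
Char 1 ('A'): step: R->3, L=7; A->plug->A->R->G->L->C->refl->H->L'->B->R'->E->plug->E
Char 2 ('G'): step: R->4, L=7; G->plug->G->R->B->L->H->refl->C->L'->G->R'->E->plug->E
Char 3 ('B'): step: R->5, L=7; B->plug->B->R->G->L->C->refl->H->L'->B->R'->A->plug->A
Char 4 ('D'): step: R->6, L=7; D->plug->D->R->B->L->H->refl->C->L'->G->R'->B->plug->B
Char 5 ('H'): step: R->7, L=7; H->plug->H->R->E->L->D->refl->B->L'->A->R'->C->plug->C
Char 6 ('E'): step: R->0, L->0 (L advanced); E->plug->E->R->A->L->G->refl->E->L'->C->R'->A->plug->A
Char 7 ('C'): step: R->1, L=0; C->plug->C->R->A->L->G->refl->E->L'->C->R'->F->plug->F
Char 8 ('D'): step: R->2, L=0; D->plug->D->R->E->L->F->refl->A->L'->H->R'->B->plug->B
Char 9 ('D'): step: R->3, L=0; D->plug->D->R->A->L->G->refl->E->L'->C->R'->H->plug->H
Char 10 ('D'): step: R->4, L=0; D->plug->D->R->A->L->G->refl->E->L'->C->R'->B->plug->B
Char 11 ('G'): step: R->5, L=0; G->plug->G->R->E->L->F->refl->A->L'->H->R'->C->plug->C
Final: ciphertext=EEABCAFBHBC, RIGHT=5, LEFT=0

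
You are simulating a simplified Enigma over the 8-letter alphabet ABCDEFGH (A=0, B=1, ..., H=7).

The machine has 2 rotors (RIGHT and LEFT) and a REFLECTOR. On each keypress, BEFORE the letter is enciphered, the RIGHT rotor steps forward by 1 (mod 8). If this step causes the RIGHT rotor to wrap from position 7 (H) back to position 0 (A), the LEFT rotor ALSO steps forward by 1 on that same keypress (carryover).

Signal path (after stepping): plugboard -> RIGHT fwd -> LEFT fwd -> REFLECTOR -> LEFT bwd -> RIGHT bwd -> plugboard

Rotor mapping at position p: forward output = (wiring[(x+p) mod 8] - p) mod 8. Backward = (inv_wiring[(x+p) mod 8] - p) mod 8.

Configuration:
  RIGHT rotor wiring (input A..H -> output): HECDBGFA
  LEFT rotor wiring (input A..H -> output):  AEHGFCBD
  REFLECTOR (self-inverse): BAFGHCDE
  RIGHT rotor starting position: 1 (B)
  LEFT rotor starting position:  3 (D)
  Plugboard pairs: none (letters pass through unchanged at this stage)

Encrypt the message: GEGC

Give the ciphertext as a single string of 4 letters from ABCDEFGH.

Char 1 ('G'): step: R->2, L=3; G->plug->G->R->F->L->F->refl->C->L'->B->R'->B->plug->B
Char 2 ('E'): step: R->3, L=3; E->plug->E->R->F->L->F->refl->C->L'->B->R'->G->plug->G
Char 3 ('G'): step: R->4, L=3; G->plug->G->R->G->L->B->refl->A->L'->E->R'->D->plug->D
Char 4 ('C'): step: R->5, L=3; C->plug->C->R->D->L->G->refl->D->L'->A->R'->B->plug->B

Answer: BGDB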